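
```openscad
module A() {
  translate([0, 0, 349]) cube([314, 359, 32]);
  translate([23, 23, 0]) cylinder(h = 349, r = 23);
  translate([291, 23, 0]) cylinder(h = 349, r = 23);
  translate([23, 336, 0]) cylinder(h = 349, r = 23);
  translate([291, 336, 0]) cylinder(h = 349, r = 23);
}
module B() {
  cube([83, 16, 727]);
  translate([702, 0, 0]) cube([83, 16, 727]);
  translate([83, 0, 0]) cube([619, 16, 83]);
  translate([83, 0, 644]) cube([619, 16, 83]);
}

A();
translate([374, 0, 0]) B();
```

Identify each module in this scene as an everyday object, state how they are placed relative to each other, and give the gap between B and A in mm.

The picture frame's nearest face is 60 mm from the stool's +x face.

A is a stool. B is a picture frame. The picture frame is on the floor beside the stool on its +x side. The gap between the picture frame and the stool is 60 mm.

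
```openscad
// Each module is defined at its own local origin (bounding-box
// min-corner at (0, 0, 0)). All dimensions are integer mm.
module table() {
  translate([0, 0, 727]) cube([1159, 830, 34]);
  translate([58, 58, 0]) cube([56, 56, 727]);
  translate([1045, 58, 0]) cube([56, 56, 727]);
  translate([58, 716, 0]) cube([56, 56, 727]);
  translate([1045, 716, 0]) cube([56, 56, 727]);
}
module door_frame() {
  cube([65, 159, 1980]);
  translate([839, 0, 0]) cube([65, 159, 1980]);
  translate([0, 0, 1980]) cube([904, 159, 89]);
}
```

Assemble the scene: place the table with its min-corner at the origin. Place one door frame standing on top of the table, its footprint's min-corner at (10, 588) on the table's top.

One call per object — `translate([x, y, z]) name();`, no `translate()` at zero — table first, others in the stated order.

table();
translate([10, 588, 761]) door_frame();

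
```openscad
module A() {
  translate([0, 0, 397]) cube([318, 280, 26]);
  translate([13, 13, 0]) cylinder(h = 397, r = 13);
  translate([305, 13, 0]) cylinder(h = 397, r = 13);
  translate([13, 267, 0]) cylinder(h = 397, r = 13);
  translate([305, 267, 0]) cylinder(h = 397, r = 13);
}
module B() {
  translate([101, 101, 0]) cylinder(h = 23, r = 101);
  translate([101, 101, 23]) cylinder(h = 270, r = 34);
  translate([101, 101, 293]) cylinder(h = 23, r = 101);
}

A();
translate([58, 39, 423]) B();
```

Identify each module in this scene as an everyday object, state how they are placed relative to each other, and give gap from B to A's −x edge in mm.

A is a stool. B is a spool. The spool is on top of the stool, centred. The gap from the spool to the stool's −x edge is 58 mm.

The spool's min-x is at 58; the stool's min-x is 0; gap = 58 mm.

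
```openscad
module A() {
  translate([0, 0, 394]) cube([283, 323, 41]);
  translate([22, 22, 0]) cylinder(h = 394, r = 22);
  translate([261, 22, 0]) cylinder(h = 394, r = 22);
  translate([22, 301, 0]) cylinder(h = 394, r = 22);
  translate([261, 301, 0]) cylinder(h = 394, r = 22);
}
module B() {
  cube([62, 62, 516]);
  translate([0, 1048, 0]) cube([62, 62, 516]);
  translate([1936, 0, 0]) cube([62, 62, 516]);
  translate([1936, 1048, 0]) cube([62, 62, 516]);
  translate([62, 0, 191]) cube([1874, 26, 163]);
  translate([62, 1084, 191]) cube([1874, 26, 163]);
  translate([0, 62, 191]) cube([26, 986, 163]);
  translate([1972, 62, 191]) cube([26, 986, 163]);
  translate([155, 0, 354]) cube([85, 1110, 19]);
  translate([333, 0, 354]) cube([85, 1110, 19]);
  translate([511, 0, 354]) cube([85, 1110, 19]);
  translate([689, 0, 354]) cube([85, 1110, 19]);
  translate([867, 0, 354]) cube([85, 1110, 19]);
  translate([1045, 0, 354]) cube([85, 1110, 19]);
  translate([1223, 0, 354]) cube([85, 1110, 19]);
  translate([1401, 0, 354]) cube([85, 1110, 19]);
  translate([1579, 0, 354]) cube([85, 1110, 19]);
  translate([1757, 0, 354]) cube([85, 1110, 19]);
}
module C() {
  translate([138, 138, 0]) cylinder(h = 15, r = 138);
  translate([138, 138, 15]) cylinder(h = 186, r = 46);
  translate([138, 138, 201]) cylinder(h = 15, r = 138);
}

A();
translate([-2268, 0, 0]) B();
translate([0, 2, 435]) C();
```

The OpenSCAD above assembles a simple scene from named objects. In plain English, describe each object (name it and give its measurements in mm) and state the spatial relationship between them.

A is a four-legged stool. The seat is a 283×323×41 mm slab whose top surface is at z = 435 mm; four round legs, each 44 mm in diameter, run from the floor (z = 0) to the underside of the seat, each leg's axis is inset half a diameter from the nearest pair of seat edges (so the leg's bounding box is flush with the corner).

B is a bed frame 1998 mm long (x) by 1110 mm wide (y). Four 62×62 mm corner posts, 516 mm tall, at the corners of the footprint. Four rails of 26 mm thickness and 163 mm height run between adjacent posts with their undersides at z = 191 mm, their outer faces flush with the outside of the frame (the two x-running rails run between the posts' inner faces; the two y-running rails run between the posts' inner faces). 10 slats, each 85 mm wide (x) and 19 mm thick, lie across the top of the two x-running rails, running the full 1110 mm width of the frame in y; the slats are evenly spaced along x between the inner faces of the end posts with equal gaps (rounded down to the nearest mm) at the −x end and between each pair — any rounding remainder accumulates at the +x end.

C is a spool: two coaxial disc flanges of radius 138 mm and thickness 15 mm, joined by a core cylinder of radius 46 mm and height 186 mm. The lower flange rests on z = 0 and the three cylinders share a vertical axis.

The bed frame is on the floor beside the stool on its −x side. The spool is on top of the stool.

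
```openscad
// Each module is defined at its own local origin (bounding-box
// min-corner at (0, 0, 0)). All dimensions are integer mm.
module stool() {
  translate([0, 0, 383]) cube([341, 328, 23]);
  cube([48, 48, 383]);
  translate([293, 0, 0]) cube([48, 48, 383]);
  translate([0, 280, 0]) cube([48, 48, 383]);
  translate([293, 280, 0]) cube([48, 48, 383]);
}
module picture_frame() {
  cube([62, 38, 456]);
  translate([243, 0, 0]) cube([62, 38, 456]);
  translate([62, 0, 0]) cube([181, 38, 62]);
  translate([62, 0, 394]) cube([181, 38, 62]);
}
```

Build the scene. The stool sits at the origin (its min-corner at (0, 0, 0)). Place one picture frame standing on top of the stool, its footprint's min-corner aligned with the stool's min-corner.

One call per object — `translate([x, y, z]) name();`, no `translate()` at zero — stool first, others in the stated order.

stool();
translate([0, 0, 406]) picture_frame();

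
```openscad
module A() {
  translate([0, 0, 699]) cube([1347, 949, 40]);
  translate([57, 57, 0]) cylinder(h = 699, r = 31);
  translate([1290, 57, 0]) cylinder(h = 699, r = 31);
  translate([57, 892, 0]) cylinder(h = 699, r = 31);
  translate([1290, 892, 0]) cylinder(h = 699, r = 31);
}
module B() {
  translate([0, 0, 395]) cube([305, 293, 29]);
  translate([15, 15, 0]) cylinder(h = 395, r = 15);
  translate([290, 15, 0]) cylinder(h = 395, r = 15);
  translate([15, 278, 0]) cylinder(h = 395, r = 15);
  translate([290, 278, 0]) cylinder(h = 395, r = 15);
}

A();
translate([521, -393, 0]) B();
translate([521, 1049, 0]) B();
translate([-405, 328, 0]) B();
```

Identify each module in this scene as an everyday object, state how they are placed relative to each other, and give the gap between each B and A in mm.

Each stool's nearest face is 100 mm from the table's bounding box.

A is a table. B is a stool. Three stools sit around the table at the −y, +y, −x sides. The gap between each stool and the table is 100 mm.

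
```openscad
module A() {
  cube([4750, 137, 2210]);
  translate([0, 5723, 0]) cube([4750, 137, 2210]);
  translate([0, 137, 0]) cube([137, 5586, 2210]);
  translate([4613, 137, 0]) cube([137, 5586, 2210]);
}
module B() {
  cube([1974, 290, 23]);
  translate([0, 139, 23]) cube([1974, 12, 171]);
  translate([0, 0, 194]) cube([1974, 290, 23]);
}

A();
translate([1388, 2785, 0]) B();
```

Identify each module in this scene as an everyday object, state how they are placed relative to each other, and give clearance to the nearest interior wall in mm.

A is a house frame. B is an I-beam. The I-beam sits inside the house frame, centred. The clearance to the nearest interior wall is 1251 mm.

Clearances: x = 1251, y = 2648; minimum 1251 mm.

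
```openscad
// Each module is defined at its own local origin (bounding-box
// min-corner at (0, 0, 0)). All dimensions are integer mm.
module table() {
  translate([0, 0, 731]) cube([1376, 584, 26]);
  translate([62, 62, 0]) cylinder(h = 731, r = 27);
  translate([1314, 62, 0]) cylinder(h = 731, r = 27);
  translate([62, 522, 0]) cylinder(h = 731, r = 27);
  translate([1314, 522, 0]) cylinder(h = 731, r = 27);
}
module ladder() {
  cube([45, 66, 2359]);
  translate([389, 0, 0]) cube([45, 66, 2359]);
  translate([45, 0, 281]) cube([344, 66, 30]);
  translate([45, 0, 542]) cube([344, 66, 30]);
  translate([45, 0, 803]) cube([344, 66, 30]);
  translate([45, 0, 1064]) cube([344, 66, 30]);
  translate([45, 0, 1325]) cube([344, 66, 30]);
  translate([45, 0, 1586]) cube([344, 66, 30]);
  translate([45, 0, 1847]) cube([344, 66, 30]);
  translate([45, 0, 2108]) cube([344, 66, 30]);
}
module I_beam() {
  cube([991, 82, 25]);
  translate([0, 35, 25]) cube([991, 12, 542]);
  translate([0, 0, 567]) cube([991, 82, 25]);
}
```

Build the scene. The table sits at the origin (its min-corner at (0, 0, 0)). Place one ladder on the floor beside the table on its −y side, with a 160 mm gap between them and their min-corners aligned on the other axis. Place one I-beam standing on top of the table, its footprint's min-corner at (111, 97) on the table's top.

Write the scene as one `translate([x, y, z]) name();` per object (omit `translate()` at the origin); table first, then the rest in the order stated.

table();
translate([0, -226, 0]) ladder();
translate([111, 97, 757]) I_beam();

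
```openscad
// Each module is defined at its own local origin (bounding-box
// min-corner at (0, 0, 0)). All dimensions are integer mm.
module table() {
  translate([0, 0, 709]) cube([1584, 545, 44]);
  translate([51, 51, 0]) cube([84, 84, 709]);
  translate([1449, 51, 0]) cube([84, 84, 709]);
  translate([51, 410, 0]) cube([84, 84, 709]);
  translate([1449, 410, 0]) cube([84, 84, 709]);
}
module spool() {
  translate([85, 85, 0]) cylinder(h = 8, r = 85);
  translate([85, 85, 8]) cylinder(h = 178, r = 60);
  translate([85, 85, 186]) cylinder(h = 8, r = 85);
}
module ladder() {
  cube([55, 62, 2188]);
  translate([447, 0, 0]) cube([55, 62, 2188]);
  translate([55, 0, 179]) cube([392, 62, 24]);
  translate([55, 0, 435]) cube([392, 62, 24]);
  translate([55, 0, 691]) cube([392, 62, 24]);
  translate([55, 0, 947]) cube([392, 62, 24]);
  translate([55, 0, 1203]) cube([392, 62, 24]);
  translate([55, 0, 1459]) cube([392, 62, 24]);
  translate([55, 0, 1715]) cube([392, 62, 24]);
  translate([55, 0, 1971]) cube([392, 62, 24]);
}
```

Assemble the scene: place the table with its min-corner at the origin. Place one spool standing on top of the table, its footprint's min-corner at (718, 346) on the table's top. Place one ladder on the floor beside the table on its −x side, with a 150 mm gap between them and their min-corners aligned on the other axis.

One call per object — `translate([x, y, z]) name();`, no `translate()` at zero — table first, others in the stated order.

table();
translate([718, 346, 753]) spool();
translate([-652, 0, 0]) ladder();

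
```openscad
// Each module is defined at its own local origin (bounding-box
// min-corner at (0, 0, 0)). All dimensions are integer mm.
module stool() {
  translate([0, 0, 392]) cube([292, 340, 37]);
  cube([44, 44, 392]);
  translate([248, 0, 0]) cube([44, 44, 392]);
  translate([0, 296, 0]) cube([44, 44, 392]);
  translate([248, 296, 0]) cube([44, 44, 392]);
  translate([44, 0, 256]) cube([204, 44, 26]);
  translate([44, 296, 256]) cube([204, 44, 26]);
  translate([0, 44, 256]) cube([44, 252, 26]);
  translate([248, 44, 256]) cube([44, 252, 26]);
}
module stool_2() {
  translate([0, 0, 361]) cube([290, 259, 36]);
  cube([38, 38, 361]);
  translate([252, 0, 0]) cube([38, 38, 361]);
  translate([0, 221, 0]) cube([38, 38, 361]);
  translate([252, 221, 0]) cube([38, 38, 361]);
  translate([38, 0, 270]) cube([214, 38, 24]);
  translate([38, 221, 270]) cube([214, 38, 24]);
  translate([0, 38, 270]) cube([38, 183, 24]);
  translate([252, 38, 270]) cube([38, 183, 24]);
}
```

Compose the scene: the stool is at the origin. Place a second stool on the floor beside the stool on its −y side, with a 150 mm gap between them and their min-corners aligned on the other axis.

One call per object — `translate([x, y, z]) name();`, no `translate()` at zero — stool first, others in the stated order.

stool();
translate([0, -409, 0]) stool_2();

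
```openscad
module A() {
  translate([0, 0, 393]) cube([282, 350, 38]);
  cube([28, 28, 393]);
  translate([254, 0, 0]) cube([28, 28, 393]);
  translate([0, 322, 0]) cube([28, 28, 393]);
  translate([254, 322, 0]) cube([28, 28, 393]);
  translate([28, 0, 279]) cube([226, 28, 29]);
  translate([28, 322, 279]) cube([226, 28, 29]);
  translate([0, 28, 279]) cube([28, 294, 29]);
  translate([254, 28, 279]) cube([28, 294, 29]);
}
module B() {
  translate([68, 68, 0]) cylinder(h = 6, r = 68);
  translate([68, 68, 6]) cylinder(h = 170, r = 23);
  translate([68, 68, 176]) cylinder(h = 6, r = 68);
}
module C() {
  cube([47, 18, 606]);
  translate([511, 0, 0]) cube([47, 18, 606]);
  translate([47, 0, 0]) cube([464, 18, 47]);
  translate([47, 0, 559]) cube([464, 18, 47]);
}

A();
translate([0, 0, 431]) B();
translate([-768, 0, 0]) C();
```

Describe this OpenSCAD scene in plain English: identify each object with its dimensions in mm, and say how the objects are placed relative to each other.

A is a simple wooden stool: a rectangular seat 282 mm (x) by 350 mm (y), 38 mm thick, top face at z = 431 mm, on four square legs, each 28×28 mm in cross-section. The legs rest on z = 0, each flush with a corner of the seat. Four stretchers, 28 mm wide and 29 mm tall, connect adjacent legs with their undersides at z = 279 mm, each running between the inner faces of the legs it joins and aligned with the legs' outer faces on the other axis.

B is a spool: two coaxial disc flanges of radius 68 mm and thickness 6 mm, joined by a core cylinder of radius 23 mm and height 170 mm. The lower flange rests on z = 0 and the three cylinders share a vertical axis.

C is a rectangular picture frame lying in the x–z plane (depth along y). The opening is 464 mm wide (x) by 512 mm tall (z), surrounded by a border 47 mm wide on all four sides. The frame is 18 mm deep and is made of two full-height vertical stiles with two horizontal rails fitted between them.

The spool is on top of the stool. The picture frame is on the floor beside the stool on its −x side.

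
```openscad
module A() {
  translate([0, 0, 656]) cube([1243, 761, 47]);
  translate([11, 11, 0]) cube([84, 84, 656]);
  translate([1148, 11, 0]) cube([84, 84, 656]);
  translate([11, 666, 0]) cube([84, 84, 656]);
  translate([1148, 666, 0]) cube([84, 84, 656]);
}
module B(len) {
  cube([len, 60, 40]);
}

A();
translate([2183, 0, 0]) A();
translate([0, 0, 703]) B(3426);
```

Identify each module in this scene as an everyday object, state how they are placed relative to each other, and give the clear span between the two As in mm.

Second table starts at x = 2183; first ends at x = 1243; clear span = 2183 − 1243 = 940 mm.

A is a table. B is a beam. A beam spans the tops of two tables. The clear span between the two tables is 940 mm.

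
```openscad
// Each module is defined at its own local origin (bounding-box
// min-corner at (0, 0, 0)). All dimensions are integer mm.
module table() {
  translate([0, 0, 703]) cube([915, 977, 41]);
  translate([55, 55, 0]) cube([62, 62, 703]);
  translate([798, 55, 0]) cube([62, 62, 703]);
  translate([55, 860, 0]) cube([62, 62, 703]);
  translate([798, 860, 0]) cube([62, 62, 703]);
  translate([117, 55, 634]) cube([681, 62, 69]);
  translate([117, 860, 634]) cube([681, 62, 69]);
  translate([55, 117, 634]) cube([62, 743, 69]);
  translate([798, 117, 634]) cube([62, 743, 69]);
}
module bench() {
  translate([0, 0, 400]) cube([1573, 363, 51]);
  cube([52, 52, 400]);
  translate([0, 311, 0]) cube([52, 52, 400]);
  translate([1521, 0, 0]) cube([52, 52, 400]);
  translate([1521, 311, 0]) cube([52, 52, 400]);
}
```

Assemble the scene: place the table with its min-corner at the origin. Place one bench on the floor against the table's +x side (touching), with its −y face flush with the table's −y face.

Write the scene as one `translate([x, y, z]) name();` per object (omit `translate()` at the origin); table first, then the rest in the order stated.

table();
translate([915, 0, 0]) bench();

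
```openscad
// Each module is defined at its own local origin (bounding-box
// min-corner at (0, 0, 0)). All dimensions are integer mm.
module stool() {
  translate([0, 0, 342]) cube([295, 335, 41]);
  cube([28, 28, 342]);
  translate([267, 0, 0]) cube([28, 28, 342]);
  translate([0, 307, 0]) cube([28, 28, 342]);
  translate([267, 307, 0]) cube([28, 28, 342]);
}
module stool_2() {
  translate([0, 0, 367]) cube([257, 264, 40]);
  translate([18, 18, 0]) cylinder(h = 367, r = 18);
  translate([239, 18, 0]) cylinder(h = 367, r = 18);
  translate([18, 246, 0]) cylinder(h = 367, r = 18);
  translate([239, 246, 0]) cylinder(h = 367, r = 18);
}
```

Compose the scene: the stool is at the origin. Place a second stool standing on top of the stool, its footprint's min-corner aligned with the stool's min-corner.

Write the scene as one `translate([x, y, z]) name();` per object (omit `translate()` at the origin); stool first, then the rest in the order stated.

stool();
translate([0, 0, 383]) stool_2();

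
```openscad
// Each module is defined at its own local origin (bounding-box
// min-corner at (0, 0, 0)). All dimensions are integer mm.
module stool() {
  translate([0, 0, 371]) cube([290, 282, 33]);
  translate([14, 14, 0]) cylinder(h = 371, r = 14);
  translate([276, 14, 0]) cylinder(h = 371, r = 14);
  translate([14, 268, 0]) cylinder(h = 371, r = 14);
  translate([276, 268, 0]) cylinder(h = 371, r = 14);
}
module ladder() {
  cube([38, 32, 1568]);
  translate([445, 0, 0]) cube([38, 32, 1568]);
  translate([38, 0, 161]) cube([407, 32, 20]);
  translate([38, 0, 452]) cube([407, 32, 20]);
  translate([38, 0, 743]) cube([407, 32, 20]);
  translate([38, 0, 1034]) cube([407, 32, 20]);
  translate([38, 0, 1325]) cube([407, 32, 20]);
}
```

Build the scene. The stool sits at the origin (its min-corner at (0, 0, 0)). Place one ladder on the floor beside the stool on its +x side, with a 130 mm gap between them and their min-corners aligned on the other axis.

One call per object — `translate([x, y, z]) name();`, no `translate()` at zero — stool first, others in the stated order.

stool();
translate([420, 0, 0]) ladder();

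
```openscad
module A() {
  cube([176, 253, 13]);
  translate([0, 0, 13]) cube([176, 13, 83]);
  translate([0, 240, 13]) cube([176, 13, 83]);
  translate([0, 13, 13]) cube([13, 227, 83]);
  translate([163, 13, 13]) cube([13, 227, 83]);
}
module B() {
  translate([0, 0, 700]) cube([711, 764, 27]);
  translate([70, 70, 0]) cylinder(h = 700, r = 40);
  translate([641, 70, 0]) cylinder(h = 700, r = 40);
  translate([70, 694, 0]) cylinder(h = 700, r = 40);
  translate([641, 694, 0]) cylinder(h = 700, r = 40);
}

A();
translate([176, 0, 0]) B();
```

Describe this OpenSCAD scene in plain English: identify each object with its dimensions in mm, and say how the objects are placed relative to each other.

A is an open-topped rectangular box: outside dimensions 176×253×96 mm, with a uniform wall and base thickness of 13 mm. The base is a full 176×253 slab on the floor; four walls sit on top of the base. The front and back walls (the −y and +y sides) span the full width; the two side walls fit between them.

B is a rectangular dining table. The top is 711×764×27 mm with its upper surface at z = 727 mm. It stands on four round legs of 80 mm diameter, each leg's bounding box inset 30 mm from the nearest pair of top edges, running from the floor to the underside of the top.

The table is against the open box's +x side, with their −y faces flush.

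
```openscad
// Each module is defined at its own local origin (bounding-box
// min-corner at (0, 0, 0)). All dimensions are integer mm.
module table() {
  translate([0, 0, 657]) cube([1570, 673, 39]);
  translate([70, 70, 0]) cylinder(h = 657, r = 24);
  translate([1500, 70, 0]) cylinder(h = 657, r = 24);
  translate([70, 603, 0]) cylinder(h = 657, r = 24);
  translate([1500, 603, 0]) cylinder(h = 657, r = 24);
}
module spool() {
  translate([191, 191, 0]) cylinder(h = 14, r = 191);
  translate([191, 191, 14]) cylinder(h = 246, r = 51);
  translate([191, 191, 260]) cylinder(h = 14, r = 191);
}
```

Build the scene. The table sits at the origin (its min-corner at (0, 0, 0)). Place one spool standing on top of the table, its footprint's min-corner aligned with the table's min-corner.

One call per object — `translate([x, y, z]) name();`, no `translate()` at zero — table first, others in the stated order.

table();
translate([0, 0, 696]) spool();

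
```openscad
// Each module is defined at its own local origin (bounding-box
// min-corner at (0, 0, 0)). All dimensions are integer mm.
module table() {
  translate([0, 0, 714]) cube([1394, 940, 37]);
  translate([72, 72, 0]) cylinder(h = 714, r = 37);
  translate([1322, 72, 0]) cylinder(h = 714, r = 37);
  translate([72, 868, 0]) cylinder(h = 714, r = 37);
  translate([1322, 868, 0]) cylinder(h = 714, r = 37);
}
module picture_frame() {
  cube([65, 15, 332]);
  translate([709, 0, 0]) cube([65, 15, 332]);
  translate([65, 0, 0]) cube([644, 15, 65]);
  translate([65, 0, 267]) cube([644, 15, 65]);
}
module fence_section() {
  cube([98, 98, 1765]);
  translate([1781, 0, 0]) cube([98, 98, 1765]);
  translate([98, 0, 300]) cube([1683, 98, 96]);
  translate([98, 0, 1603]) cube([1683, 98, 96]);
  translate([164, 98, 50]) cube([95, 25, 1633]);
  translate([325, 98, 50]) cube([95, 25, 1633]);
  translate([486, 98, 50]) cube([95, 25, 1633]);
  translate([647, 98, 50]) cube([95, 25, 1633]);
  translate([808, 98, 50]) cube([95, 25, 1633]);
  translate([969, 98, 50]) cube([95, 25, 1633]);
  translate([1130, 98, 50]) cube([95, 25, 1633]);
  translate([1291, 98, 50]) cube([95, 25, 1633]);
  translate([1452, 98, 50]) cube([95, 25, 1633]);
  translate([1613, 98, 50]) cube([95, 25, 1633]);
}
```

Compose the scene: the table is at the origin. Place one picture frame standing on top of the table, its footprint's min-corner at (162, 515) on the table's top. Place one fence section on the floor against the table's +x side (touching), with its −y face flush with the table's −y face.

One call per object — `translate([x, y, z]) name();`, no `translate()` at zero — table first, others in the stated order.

table();
translate([162, 515, 751]) picture_frame();
translate([1394, 0, 0]) fence_section();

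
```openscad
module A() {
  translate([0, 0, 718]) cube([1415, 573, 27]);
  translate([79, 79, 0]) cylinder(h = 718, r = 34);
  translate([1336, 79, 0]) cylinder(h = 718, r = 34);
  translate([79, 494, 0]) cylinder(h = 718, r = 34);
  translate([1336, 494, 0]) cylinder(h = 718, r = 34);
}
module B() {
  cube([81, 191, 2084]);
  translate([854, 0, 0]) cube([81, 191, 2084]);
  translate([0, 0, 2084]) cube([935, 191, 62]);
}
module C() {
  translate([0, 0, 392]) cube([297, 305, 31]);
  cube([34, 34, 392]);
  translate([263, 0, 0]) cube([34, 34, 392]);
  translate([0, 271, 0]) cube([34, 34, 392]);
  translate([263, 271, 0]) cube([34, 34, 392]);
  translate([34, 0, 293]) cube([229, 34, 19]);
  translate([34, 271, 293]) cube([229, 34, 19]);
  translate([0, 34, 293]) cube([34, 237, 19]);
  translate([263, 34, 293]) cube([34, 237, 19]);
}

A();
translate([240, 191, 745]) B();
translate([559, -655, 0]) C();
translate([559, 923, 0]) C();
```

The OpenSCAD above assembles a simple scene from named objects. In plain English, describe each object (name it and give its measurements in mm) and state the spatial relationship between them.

A is a rectangular dining table. The top is 1415×573×27 mm with its upper surface at z = 745 mm. It stands on four round legs of 68 mm diameter, each leg's bounding box inset 45 mm from the nearest pair of top edges, running from the floor to the underside of the top.

B is a door frame. The clear opening is 773 mm wide and 2084 mm high. Two 81 mm wide jambs, 191 mm deep, stand either side of the opening from the floor to the top of the opening. A 62 mm thick head sits across the top of both jambs, spanning the full outside width of the frame.

C is a four-legged stool. The seat is 297×305 mm, 31 mm thick, top at z = 423 mm. It stands on four square legs, each 34×34 mm in cross-section, from z = 0 to the seat underside, each flush with a corner of the seat. Four stretchers, 34 mm wide and 19 mm tall, connect adjacent legs with their undersides at z = 293 mm, each running between the inner faces of the legs it joins and aligned with the legs' outer faces on the other axis.

The door frame is on top of the table, centred. Two stools sit around the table at the −y, +y sides.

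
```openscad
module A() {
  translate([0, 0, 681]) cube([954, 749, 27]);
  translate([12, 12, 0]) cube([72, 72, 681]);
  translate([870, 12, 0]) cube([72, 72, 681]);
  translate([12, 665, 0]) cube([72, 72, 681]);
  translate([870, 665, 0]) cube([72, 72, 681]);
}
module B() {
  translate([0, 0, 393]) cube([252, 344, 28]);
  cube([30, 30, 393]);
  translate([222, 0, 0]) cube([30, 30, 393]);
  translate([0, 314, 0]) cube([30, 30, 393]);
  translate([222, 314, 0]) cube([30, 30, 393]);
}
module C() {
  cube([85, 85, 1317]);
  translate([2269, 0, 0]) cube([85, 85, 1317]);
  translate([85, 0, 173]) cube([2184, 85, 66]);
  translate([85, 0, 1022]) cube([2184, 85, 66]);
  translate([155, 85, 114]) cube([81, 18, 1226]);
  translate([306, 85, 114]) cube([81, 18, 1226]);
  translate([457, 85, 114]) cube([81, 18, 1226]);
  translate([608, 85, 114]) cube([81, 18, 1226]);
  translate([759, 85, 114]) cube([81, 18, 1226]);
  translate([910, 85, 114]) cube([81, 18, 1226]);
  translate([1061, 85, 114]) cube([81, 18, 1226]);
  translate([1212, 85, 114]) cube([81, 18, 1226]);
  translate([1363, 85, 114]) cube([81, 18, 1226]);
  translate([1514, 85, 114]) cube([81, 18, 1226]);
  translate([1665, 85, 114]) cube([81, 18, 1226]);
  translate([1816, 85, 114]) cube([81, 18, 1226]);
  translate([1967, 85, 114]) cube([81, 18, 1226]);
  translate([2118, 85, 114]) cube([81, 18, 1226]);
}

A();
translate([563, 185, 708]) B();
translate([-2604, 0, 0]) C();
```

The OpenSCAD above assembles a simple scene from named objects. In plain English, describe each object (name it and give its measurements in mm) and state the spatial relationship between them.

A is a table: top 954 mm (x) × 749 mm (y), 27 mm thick, upper face at z = 708 mm, on four 72×72 mm square legs, each inset 12 mm from the nearest pair of top edges, running from z = 0 to the bottom of the top.

B is a simple wooden stool: a rectangular seat 252 mm (x) by 344 mm (y), 28 mm thick, top face at z = 421 mm, on four square legs, each 30×30 mm in cross-section. The legs rest on z = 0, each flush with a corner of the seat.

C is a fence section. Two 85×85 mm posts, 1317 mm tall, stand on the floor with a clear span of 2184 mm between their inner faces. Two horizontal rails of 85×66 mm section span the gap between the posts with their undersides at z = 173 mm and z = 1022 mm, flush with the posts' −y face. 14 pickets, each 81 mm wide, 18 mm thick and 1226 mm tall, are fixed to the +y face of the rails with their bottoms at z = 114 mm, evenly spaced across the span with equal gaps (rounded down to the nearest mm) at the −x end and between each pair — any rounding remainder accumulates at the +x end.

The stool is on top of the table. The fence section is on the floor beside the table on its −x side.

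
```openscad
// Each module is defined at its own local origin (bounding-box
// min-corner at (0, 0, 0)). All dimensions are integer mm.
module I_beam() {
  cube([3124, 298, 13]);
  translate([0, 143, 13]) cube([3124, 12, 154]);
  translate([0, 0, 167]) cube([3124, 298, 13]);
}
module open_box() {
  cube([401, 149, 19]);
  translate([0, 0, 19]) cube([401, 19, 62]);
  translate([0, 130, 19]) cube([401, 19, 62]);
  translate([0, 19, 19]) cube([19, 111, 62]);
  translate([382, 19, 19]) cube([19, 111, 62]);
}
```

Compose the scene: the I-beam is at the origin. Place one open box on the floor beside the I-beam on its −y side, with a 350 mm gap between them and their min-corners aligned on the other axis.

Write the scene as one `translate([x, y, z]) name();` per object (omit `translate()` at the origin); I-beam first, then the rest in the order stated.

I_beam();
translate([0, -499, 0]) open_box();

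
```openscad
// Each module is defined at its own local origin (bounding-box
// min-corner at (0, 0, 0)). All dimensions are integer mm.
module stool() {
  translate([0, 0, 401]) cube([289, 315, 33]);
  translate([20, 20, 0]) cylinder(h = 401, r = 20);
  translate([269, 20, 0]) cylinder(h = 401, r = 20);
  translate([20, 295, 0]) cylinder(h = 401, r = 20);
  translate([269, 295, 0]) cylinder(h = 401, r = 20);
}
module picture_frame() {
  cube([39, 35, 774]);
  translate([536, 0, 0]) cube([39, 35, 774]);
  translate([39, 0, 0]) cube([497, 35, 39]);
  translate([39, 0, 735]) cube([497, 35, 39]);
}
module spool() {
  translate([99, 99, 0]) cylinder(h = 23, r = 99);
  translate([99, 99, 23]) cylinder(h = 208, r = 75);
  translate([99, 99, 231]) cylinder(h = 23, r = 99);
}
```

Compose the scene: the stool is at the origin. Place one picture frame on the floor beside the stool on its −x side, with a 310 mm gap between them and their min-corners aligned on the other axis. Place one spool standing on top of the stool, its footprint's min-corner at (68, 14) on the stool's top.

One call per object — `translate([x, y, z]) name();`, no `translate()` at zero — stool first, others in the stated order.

stool();
translate([-885, 0, 0]) picture_frame();
translate([68, 14, 434]) spool();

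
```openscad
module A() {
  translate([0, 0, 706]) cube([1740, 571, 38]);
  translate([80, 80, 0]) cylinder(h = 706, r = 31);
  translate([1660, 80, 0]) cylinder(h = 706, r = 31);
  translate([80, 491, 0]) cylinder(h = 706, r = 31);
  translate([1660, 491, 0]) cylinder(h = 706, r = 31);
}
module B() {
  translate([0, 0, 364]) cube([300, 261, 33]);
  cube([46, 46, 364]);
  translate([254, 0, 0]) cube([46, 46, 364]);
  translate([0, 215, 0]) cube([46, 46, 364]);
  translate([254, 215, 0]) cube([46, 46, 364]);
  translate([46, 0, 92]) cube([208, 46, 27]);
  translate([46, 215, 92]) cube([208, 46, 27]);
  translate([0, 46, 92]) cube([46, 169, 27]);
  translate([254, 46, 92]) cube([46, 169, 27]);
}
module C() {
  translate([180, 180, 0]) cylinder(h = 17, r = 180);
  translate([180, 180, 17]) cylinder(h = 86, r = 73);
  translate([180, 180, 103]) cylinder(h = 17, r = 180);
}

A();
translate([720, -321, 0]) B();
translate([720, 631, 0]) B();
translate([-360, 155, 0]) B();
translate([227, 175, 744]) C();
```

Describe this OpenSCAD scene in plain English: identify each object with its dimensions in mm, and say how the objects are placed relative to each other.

A is a rectangular dining table. The top is 1740×571×38 mm with its upper surface at z = 744 mm. It stands on four round legs of 62 mm diameter, each leg's bounding box inset 49 mm from the nearest pair of top edges, running from the floor to the underside of the top.

B is a simple wooden stool: a rectangular seat 300 mm (x) by 261 mm (y), 33 mm thick, top face at z = 397 mm, on four square legs, each 46×46 mm in cross-section. The legs rest on z = 0, each flush with a corner of the seat. Four stretchers, 46 mm wide and 27 mm tall, connect adjacent legs with their undersides at z = 92 mm, each running between the inner faces of the legs it joins and aligned with the legs' outer faces on the other axis.

C is a spool: two coaxial disc flanges of radius 180 mm and thickness 17 mm, joined by a core cylinder of radius 73 mm and height 86 mm. The lower flange rests on z = 0 and the three cylinders share a vertical axis.

Three stools sit around the table at the −y, +y, −x sides. The spool is on top of the table.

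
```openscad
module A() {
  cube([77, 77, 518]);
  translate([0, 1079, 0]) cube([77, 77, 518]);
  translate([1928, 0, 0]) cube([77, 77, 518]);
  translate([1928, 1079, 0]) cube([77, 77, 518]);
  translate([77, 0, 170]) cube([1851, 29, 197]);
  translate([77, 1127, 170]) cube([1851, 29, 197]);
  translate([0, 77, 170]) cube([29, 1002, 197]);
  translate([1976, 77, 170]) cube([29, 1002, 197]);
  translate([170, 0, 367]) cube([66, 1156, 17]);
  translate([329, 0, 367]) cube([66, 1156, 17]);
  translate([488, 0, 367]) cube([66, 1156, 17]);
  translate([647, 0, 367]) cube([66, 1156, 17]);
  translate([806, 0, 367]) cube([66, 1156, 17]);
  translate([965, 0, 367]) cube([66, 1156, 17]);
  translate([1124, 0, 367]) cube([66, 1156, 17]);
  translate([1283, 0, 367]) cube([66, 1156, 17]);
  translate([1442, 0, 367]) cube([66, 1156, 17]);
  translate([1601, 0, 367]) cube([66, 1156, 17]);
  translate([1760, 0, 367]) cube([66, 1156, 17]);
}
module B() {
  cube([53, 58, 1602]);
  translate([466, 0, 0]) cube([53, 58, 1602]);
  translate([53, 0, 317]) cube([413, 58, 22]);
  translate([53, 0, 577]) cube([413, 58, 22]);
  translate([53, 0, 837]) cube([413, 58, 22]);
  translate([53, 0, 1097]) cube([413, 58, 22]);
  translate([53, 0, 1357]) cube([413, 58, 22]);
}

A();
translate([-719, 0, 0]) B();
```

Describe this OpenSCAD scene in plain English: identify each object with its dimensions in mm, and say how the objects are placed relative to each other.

A is a bed frame 2005 mm long (x) by 1156 mm wide (y). Four 77×77 mm corner posts, 518 mm tall, at the corners of the footprint. Four rails of 29 mm thickness and 197 mm height run between adjacent posts with their undersides at z = 170 mm, their outer faces flush with the outside of the frame (the two x-running rails run between the posts' inner faces; the two y-running rails run between the posts' inner faces). 11 slats, each 66 mm wide (x) and 17 mm thick, lie across the top of the two x-running rails, running the full 1156 mm width of the frame in y; the slats are evenly spaced along x between the inner faces of the end posts with equal gaps (rounded down to the nearest mm) at the −x end and between each pair — any rounding remainder accumulates at the +x end.

B is a wooden ladder with two side rails of 53×58 mm section and 1602 mm height, set 519 mm apart overall. Between them run 5 rectangular rungs (58 mm deep, 22 mm thick), front faces flush with the rails' −y face. The bottom of the first rung is 317 mm above the floor and each subsequent rung is 260 mm higher than the one below.

The ladder is on the floor beside the bed frame on its −x side.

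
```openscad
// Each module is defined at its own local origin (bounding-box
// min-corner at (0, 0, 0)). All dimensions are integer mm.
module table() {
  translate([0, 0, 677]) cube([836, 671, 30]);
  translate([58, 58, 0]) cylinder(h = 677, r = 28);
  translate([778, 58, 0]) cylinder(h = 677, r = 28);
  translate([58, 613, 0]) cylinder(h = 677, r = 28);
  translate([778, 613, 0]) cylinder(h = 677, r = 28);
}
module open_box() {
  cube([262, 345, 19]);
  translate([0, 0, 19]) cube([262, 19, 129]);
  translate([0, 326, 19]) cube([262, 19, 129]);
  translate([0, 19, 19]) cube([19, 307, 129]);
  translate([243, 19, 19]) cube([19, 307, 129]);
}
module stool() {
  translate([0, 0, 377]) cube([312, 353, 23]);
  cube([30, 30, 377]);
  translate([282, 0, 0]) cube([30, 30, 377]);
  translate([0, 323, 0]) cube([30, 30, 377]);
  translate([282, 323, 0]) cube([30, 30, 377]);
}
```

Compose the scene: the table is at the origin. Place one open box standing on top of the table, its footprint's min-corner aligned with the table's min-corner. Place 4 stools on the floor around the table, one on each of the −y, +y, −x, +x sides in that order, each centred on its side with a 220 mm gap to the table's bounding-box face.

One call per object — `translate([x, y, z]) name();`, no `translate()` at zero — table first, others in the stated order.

table();
translate([0, 0, 707]) open_box();
translate([262, -573, 0]) stool();
translate([262, 891, 0]) stool();
translate([-532, 159, 0]) stool();
translate([1056, 159, 0]) stool();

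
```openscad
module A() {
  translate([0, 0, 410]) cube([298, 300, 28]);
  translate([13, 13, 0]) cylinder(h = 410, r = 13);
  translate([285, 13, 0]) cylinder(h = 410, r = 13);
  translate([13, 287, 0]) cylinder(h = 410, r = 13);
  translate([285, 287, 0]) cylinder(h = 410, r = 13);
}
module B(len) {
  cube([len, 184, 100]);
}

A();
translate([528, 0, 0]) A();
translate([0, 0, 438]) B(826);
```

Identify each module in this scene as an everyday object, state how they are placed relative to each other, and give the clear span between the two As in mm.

Second stool starts at x = 528; first ends at x = 298; clear span = 528 − 298 = 230 mm.

A is a stool. B is a beam. A beam spans the tops of two stools. The clear span between the two stools is 230 mm.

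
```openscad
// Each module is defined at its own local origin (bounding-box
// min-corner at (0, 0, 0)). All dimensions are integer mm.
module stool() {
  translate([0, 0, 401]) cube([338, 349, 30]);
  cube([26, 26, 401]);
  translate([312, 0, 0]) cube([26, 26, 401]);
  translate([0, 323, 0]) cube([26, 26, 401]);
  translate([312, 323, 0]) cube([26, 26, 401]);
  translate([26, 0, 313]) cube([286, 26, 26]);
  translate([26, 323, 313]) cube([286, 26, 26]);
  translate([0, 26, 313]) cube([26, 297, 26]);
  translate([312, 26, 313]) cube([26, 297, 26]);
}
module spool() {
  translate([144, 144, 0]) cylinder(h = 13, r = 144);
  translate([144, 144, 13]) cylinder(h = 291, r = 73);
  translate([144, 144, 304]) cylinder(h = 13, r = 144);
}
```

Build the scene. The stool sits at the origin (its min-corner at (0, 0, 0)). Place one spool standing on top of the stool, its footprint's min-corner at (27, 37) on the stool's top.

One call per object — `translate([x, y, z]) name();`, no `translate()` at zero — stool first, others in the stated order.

stool();
translate([27, 37, 431]) spool();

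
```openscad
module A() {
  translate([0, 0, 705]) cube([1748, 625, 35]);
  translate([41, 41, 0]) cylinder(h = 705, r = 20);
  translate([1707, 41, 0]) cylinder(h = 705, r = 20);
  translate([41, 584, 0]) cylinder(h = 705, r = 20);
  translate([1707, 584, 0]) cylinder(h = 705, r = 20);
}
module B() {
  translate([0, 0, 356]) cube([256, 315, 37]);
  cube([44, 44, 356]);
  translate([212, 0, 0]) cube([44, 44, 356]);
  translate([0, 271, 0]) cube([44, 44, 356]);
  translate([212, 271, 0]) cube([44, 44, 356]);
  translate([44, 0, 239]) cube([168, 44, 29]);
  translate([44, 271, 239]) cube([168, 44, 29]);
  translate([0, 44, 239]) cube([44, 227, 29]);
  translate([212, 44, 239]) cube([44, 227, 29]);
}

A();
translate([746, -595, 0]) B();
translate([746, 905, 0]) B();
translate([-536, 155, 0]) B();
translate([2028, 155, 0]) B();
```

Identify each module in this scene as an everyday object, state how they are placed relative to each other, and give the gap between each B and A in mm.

A is a table. B is a stool. Four stools sit around the table at the −y, +y, −x, +x sides. The gap between each stool and the table is 280 mm.

Each stool's nearest face is 280 mm from the table's bounding box.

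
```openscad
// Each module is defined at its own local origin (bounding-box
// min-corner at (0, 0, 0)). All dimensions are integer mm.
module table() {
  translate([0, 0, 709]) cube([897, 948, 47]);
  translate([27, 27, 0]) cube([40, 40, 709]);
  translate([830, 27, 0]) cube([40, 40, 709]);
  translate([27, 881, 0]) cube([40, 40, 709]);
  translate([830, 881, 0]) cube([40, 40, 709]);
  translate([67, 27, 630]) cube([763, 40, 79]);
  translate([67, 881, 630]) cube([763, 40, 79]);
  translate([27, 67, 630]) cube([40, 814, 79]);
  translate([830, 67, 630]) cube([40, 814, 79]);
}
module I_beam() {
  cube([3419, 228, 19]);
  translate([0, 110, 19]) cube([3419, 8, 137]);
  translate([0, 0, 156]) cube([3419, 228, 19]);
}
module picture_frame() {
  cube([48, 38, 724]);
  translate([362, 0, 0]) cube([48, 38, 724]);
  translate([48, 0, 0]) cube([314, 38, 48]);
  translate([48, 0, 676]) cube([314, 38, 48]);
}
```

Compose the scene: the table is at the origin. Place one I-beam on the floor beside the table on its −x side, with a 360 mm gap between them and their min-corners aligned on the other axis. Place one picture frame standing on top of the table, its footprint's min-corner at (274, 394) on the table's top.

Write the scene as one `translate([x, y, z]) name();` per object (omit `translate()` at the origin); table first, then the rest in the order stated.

table();
translate([-3779, 0, 0]) I_beam();
translate([274, 394, 756]) picture_frame();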